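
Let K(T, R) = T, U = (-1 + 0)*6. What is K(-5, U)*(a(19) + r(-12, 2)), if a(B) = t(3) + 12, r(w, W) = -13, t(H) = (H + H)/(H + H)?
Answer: 0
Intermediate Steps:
t(H) = 1 (t(H) = (2*H)/((2*H)) = (2*H)*(1/(2*H)) = 1)
a(B) = 13 (a(B) = 1 + 12 = 13)
U = -6 (U = -1*6 = -6)
K(-5, U)*(a(19) + r(-12, 2)) = -5*(13 - 13) = -5*0 = 0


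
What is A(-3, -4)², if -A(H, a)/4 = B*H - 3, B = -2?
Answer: 144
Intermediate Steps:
A(H, a) = 12 + 8*H (A(H, a) = -4*(-2*H - 3) = -4*(-3 - 2*H) = 12 + 8*H)
A(-3, -4)² = (12 + 8*(-3))² = (12 - 24)² = (-12)² = 144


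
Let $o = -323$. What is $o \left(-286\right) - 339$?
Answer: $92039$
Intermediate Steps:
$o \left(-286\right) - 339 = \left(-323\right) \left(-286\right) - 339 = 92378 - 339 = 92039$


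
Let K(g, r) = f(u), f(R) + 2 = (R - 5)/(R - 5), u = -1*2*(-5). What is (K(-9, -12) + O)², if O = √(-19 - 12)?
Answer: (1 - I*√31)² ≈ -30.0 - 11.136*I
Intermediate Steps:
O = I*√31 (O = √(-31) = I*√31 ≈ 5.5678*I)
u = 10 (u = -2*(-5) = 10)
f(R) = -1 (f(R) = -2 + (R - 5)/(R - 5) = -2 + (-5 + R)/(-5 + R) = -2 + 1 = -1)
K(g, r) = -1
(K(-9, -12) + O)² = (-1 + I*√31)²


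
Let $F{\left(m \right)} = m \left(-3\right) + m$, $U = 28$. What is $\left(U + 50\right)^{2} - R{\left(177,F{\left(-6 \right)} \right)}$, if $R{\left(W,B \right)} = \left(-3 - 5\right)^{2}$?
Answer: $6020$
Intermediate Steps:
$F{\left(m \right)} = - 2 m$ ($F{\left(m \right)} = - 3 m + m = - 2 m$)
$R{\left(W,B \right)} = 64$ ($R{\left(W,B \right)} = \left(-8\right)^{2} = 64$)
$\left(U + 50\right)^{2} - R{\left(177,F{\left(-6 \right)} \right)} = \left(28 + 50\right)^{2} - 64 = 78^{2} - 64 = 6084 - 64 = 6020$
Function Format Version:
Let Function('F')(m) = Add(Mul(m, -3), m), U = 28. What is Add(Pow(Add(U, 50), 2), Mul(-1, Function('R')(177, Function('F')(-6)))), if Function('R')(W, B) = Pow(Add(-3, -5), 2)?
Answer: 6020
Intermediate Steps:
Function('F')(m) = Mul(-2, m) (Function('F')(m) = Add(Mul(-3, m), m) = Mul(-2, m))
Function('R')(W, B) = 64 (Function('R')(W, B) = Pow(-8, 2) = 64)
Add(Pow(Add(U, 50), 2), Mul(-1, Function('R')(177, Function('F')(-6)))) = Add(Pow(Add(28, 50), 2), Mul(-1, 64)) = Add(Pow(78, 2), -64) = Add(6084, -64) = 6020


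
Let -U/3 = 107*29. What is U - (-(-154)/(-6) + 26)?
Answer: -27928/3 ≈ -9309.3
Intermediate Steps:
U = -9309 (U = -321*29 = -3*3103 = -9309)
U - (-(-154)/(-6) + 26) = -9309 - (-(-154)/(-6) + 26) = -9309 - (-(-154)*(-1)/6 + 26) = -9309 - (-11*7/3 + 26) = -9309 - (-77/3 + 26) = -9309 - 1*⅓ = -9309 - ⅓ = -27928/3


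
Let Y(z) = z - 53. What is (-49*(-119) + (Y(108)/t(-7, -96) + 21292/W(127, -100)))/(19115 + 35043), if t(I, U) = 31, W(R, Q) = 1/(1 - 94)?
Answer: -30602010/839449 ≈ -36.455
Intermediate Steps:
W(R, Q) = -1/93 (W(R, Q) = 1/(-93) = -1/93)
Y(z) = -53 + z
(-49*(-119) + (Y(108)/t(-7, -96) + 21292/W(127, -100)))/(19115 + 35043) = (-49*(-119) + ((-53 + 108)/31 + 21292/(-1/93)))/(19115 + 35043) = (5831 + (55*(1/31) + 21292*(-93)))/54158 = (5831 + (55/31 - 1980156))*(1/54158) = (5831 - 61384781/31)*(1/54158) = -61204020/31*1/54158 = -30602010/839449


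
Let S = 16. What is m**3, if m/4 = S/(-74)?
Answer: -32768/50653 ≈ -0.64691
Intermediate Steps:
m = -32/37 (m = 4*(16/(-74)) = 4*(16*(-1/74)) = 4*(-8/37) = -32/37 ≈ -0.86486)
m**3 = (-32/37)**3 = -32768/50653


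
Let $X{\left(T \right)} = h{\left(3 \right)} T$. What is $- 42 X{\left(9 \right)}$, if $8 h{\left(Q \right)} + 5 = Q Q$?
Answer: $-189$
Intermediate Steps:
$h{\left(Q \right)} = - \frac{5}{8} + \frac{Q^{2}}{8}$ ($h{\left(Q \right)} = - \frac{5}{8} + \frac{Q Q}{8} = - \frac{5}{8} + \frac{Q^{2}}{8}$)
$X{\left(T \right)} = \frac{T}{2}$ ($X{\left(T \right)} = \left(- \frac{5}{8} + \frac{3^{2}}{8}\right) T = \left(- \frac{5}{8} + \frac{1}{8} \cdot 9\right) T = \left(- \frac{5}{8} + \frac{9}{8}\right) T = \frac{T}{2}$)
$- 42 X{\left(9 \right)} = - 42 \cdot \frac{1}{2} \cdot 9 = \left(-42\right) \frac{9}{2} = -189$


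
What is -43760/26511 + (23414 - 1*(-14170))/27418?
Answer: -101711128/363439299 ≈ -0.27986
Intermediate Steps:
-43760/26511 + (23414 - 1*(-14170))/27418 = -43760*1/26511 + (23414 + 14170)*(1/27418) = -43760/26511 + 37584*(1/27418) = -43760/26511 + 18792/13709 = -101711128/363439299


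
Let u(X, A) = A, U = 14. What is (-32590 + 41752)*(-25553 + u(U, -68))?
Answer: -234739602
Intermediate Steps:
(-32590 + 41752)*(-25553 + u(U, -68)) = (-32590 + 41752)*(-25553 - 68) = 9162*(-25621) = -234739602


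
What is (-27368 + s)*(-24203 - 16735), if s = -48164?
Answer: 3092129016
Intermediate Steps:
(-27368 + s)*(-24203 - 16735) = (-27368 - 48164)*(-24203 - 16735) = -75532*(-40938) = 3092129016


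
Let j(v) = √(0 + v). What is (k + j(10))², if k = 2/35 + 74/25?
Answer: 585034/30625 + 1056*√10/175 ≈ 38.185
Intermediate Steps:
j(v) = √v
k = 528/175 (k = 2*(1/35) + 74*(1/25) = 2/35 + 74/25 = 528/175 ≈ 3.0171)
(k + j(10))² = (528/175 + √10)²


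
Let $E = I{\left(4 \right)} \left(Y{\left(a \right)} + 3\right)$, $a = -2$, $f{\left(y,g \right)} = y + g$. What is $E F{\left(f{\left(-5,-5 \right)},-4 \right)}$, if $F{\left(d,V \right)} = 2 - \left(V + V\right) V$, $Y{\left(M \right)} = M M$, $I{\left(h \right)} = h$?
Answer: $-840$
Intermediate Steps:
$f{\left(y,g \right)} = g + y$
$Y{\left(M \right)} = M^{2}$
$F{\left(d,V \right)} = 2 - 2 V^{2}$ ($F{\left(d,V \right)} = 2 - 2 V V = 2 - 2 V^{2}$)
$E = 28$ ($E = 4 \left(\left(-2\right)^{2} + 3\right) = 4 \left(4 + 3\right) = 4 \cdot 7 = 28$)
$E F{\left(f{\left(-5,-5 \right)},-4 \right)} = 28 \left(2 - 2 \left(-4\right)^{2}\right) = 28 \left(2 - 32\right) = 28 \left(-30\right) = -840$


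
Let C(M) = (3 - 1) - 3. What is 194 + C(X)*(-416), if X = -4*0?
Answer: 610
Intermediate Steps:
X = 0
C(M) = -1 (C(M) = 2 - 3 = -1)
194 + C(X)*(-416) = 194 - 1*(-416) = 194 + 416 = 610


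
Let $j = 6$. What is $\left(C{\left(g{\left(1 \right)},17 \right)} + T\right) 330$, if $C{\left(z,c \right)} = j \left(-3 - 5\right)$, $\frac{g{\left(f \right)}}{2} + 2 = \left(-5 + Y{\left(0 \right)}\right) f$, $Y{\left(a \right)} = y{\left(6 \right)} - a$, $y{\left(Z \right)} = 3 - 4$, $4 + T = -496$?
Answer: $-180840$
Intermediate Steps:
$T = -500$ ($T = -4 - 496 = -500$)
$y{\left(Z \right)} = -1$
$Y{\left(a \right)} = -1 - a$
$g{\left(f \right)} = -4 - 12 f$ ($g{\left(f \right)} = -4 + 2 \left(-5 - 1\right) f = -4 + 2 \left(- 6 f\right) = -4 - 12 f$)
$C{\left(z,c \right)} = -48$ ($C{\left(z,c \right)} = 6 \left(-3 - 5\right) = 6 \left(-8\right) = -48$)
$\left(C{\left(g{\left(1 \right)},17 \right)} + T\right) 330 = \left(-48 - 500\right) 330 = \left(-548\right) 330 = -180840$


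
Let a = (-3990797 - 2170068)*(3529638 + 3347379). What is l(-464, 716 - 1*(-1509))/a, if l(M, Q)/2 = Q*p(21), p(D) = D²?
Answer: -6230/134502772507 ≈ -4.6319e-8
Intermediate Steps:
a = -42368373339705 (a = -6160865*6877017 = -42368373339705)
l(M, Q) = 882*Q (l(M, Q) = 2*(Q*21²) = 2*(Q*441) = 2*(441*Q) = 882*Q)
l(-464, 716 - 1*(-1509))/a = (882*(716 - 1*(-1509)))/(-42368373339705) = (882*(716 + 1509))*(-1/42368373339705) = (882*2225)*(-1/42368373339705) = 1962450*(-1/42368373339705) = -6230/134502772507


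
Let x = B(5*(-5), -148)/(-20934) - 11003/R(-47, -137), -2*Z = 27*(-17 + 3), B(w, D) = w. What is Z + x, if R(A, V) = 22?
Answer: -35823170/115137 ≈ -311.14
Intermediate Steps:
Z = 189 (Z = -27*(-17 + 3)/2 = -27*(-14)/2 = -1/2*(-378) = 189)
x = -57584063/115137 (x = (5*(-5))/(-20934) - 11003/22 = -25*(-1/20934) - 11003*1/22 = 25/20934 - 11003/22 = -57584063/115137 ≈ -500.14)
Z + x = 189 - 57584063/115137 = -35823170/115137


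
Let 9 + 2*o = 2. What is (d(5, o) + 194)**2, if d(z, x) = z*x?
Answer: 124609/4 ≈ 31152.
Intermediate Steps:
o = -7/2 (o = -9/2 + (1/2)*2 = -9/2 + 1 = -7/2 ≈ -3.5000)
d(z, x) = x*z
(d(5, o) + 194)**2 = (-7/2*5 + 194)**2 = (-35/2 + 194)**2 = (353/2)**2 = 124609/4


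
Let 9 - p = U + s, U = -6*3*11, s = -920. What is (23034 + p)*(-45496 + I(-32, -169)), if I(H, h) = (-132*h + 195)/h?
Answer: -14331797819/13 ≈ -1.1024e+9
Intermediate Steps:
U = -198 (U = -18*11 = -198)
I(H, h) = (195 - 132*h)/h
p = 1127 (p = 9 - (-198 - 920) = 9 - 1*(-1118) = 9 + 1118 = 1127)
(23034 + p)*(-45496 + I(-32, -169)) = (23034 + 1127)*(-45496 + (-132 + 195/(-169))) = 24161*(-45496 + (-132 + 195*(-1/169))) = 24161*(-45496 + (-132 - 15/13)) = 24161*(-45496 - 1731/13) = 24161*(-593179/13) = -14331797819/13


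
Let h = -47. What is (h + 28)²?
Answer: 361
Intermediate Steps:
(h + 28)² = (-47 + 28)² = (-19)² = 361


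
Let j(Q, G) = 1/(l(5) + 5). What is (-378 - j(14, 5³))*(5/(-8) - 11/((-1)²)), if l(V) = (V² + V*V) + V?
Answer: 703111/160 ≈ 4394.4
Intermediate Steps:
l(V) = V + 2*V² (l(V) = (V² + V²) + V = 2*V² + V = V + 2*V²)
j(Q, G) = 1/60 (j(Q, G) = 1/(5*(1 + 2*5) + 5) = 1/(5*(1 + 10) + 5) = 1/(5*11 + 5) = 1/(55 + 5) = 1/60)
(-378 - j(14, 5³))*(5/(-8) - 11/((-1)²)) = (-378 - 1*1/60)*(5/(-8) - 11/((-1)²)) = (-378 - 1/60)*(5*(-⅛) - 11/1) = -22681*(-5/8 - 11*1)/60 = -22681*(-5/8 - 11)/60 = -22681/60*(-93/8) = 703111/160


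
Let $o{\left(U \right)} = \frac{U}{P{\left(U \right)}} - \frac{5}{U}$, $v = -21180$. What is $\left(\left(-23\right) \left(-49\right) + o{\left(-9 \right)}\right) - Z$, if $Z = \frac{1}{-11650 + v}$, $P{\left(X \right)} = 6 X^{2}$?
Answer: $\frac{499730066}{443205} \approx 1127.5$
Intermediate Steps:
$Z = - \frac{1}{32830}$ ($Z = \frac{1}{-11650 - 21180} = \frac{1}{-32830} = - \frac{1}{32830} \approx -3.046 \cdot 10^{-5}$)
$o{\left(U \right)} = - \frac{29}{6 U}$ ($o{\left(U \right)} = \frac{U}{6 U^{2}} - \frac{5}{U} = U \frac{1}{6 U^{2}} - \frac{5}{U} = \frac{1}{6 U} - \frac{5}{U} = - \frac{29}{6 U}$)
$\left(\left(-23\right) \left(-49\right) + o{\left(-9 \right)}\right) - Z = \left(\left(-23\right) \left(-49\right) - \frac{29}{6 \left(-9\right)}\right) - - \frac{1}{32830} = \left(1127 - - \frac{29}{54}\right) + \frac{1}{32830} = \left(1127 + \frac{29}{54}\right) + \frac{1}{32830} = \frac{60887}{54} + \frac{1}{32830} = \frac{499730066}{443205}$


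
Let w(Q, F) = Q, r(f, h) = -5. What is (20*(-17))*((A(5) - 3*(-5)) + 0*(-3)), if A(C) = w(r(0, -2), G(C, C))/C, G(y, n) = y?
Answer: -4760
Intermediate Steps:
A(C) = -5/C
(20*(-17))*((A(5) - 3*(-5)) + 0*(-3)) = (20*(-17))*((-5/5 - 3*(-5)) + 0*(-3)) = -340*((-5*⅕ + 15) + 0) = -340*((-1 + 15) + 0) = -340*(14 + 0) = -340*14 = -4760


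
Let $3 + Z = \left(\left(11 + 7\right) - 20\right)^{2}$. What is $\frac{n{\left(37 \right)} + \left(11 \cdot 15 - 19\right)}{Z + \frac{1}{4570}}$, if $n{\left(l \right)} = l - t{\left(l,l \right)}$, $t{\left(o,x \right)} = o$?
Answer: $\frac{667220}{4571} \approx 145.97$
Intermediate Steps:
$Z = 1$ ($Z = -3 + \left(\left(11 + 7\right) - 20\right)^{2} = -3 + \left(18 - 20\right)^{2} = -3 + \left(-2\right)^{2} = -3 + 4 = 1$)
$n{\left(l \right)} = 0$ ($n{\left(l \right)} = l - l = 0$)
$\frac{n{\left(37 \right)} + \left(11 \cdot 15 - 19\right)}{Z + \frac{1}{4570}} = \frac{0 + \left(11 \cdot 15 - 19\right)}{1 + \frac{1}{4570}} = \frac{0 + \left(165 - 19\right)}{1 + \frac{1}{4570}} = \frac{0 + 146}{\frac{4571}{4570}} = 146 \cdot \frac{4570}{4571} = \frac{667220}{4571}$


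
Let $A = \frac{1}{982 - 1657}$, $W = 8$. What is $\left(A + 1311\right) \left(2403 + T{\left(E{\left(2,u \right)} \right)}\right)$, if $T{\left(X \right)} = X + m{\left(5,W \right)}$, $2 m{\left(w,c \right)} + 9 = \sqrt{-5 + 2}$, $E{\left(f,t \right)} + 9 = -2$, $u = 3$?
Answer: $\frac{84510242}{27} + \frac{442462 i \sqrt{3}}{675} \approx 3.13 \cdot 10^{6} + 1135.4 i$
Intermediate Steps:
$E{\left(f,t \right)} = -11$ ($E{\left(f,t \right)} = -9 - 2 = -11$)
$m{\left(w,c \right)} = - \frac{9}{2} + \frac{i \sqrt{3}}{2}$ ($m{\left(w,c \right)} = - \frac{9}{2} + \frac{\sqrt{-5 + 2}}{2} = - \frac{9}{2} + \frac{\sqrt{-3}}{2} = - \frac{9}{2} + \frac{i \sqrt{3}}{2}$)
$T{\left(X \right)} = - \frac{9}{2} + X + \frac{i \sqrt{3}}{2}$ ($T{\left(X \right)} = X - \left(\frac{9}{2} - \frac{i \sqrt{3}}{2}\right) = - \frac{9}{2} + X + \frac{i \sqrt{3}}{2}$)
$A = - \frac{1}{675}$ ($A = \frac{1}{-675} = - \frac{1}{675} \approx -0.0014815$)
$\left(A + 1311\right) \left(2403 + T{\left(E{\left(2,u \right)} \right)}\right) = \left(- \frac{1}{675} + 1311\right) \left(2403 - \left(\frac{31}{2} - \frac{i \sqrt{3}}{2}\right)\right) = \frac{884924 \left(2403 - \left(\frac{31}{2} - \frac{i \sqrt{3}}{2}\right)\right)}{675} = \frac{884924 \left(\frac{4775}{2} + \frac{i \sqrt{3}}{2}\right)}{675} = \frac{84510242}{27} + \frac{442462 i \sqrt{3}}{675}$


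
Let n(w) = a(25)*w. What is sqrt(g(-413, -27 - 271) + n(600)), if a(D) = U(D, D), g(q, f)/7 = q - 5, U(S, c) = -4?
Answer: I*sqrt(5326) ≈ 72.979*I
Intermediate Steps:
g(q, f) = -35 + 7*q (g(q, f) = 7*(q - 5) = 7*(-5 + q) = -35 + 7*q)
a(D) = -4
n(w) = -4*w
sqrt(g(-413, -27 - 271) + n(600)) = sqrt((-35 + 7*(-413)) - 4*600) = sqrt((-35 - 2891) - 2400) = sqrt(-2926 - 2400) = sqrt(-5326) = I*sqrt(5326)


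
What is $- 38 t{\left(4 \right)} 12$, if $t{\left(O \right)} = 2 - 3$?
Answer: $456$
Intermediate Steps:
$t{\left(O \right)} = -1$
$- 38 t{\left(4 \right)} 12 = \left(-38\right) \left(-1\right) 12 = 38 \cdot 12 = 456$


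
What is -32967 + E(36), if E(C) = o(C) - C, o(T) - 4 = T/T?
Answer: -32998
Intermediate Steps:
o(T) = 5 (o(T) = 4 + T/T = 4 + 1 = 5)
E(C) = 5 - C
-32967 + E(36) = -32967 + (5 - 1*36) = -32967 + (5 - 36) = -32967 - 31 = -32998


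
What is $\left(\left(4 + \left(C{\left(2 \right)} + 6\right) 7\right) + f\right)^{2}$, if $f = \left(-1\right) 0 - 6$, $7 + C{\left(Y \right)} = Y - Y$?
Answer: $81$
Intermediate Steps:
$C{\left(Y \right)} = -7$ ($C{\left(Y \right)} = -7 + \left(Y - Y\right) = -7 + 0 = -7$)
$f = -6$ ($f = 0 - 6 = -6$)
$\left(\left(4 + \left(C{\left(2 \right)} + 6\right) 7\right) + f\right)^{2} = \left(\left(4 + \left(-7 + 6\right) 7\right) - 6\right)^{2} = \left(\left(4 - 7\right) - 6\right)^{2} = \left(-3 - 6\right)^{2} = \left(-9\right)^{2} = 81$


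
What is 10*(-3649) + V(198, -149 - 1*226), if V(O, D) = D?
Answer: -36865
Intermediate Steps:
10*(-3649) + V(198, -149 - 1*226) = 10*(-3649) + (-149 - 1*226) = -36490 + (-149 - 226) = -36490 - 375 = -36865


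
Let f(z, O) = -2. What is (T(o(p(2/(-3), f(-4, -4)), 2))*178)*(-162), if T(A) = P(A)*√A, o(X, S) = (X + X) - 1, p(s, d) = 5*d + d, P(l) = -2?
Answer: 288360*I ≈ 2.8836e+5*I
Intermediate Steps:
p(s, d) = 6*d
o(X, S) = -1 + 2*X (o(X, S) = 2*X - 1 = -1 + 2*X)
T(A) = -2*√A
(T(o(p(2/(-3), f(-4, -4)), 2))*178)*(-162) = (-2*√(-1 + 2*(6*(-2)))*178)*(-162) = (-2*√(-1 + 2*(-12))*178)*(-162) = (-2*√(-1 - 24)*178)*(-162) = (-10*I*178)*(-162) = -1780*I*(-162) = 288360*I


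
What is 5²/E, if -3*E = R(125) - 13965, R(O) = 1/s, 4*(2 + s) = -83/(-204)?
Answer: 38725/7210867 ≈ 0.0053704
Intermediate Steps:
s = -1549/816 (s = -2 + (-83/(-204))/4 = -2 + (-83*(-1/204))/4 = -2 + (¼)*(83/204) = -2 + 83/816 = -1549/816 ≈ -1.8983)
R(O) = -816/1549 (R(O) = 1/(-1549/816) = -816/1549)
E = 7210867/1549 (E = -(-816/1549 - 13965)/3 = -⅓*(-21632601/1549) = 7210867/1549 ≈ 4655.2)
5²/E = 5²/(7210867/1549) = 25*(1549/7210867) = 38725/7210867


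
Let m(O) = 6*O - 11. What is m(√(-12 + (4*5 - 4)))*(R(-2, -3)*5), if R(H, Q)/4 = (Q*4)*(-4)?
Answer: 960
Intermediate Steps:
R(H, Q) = -64*Q (R(H, Q) = 4*((Q*4)*(-4)) = 4*((4*Q)*(-4)) = 4*(-16*Q) = -64*Q)
m(O) = -11 + 6*O
m(√(-12 + (4*5 - 4)))*(R(-2, -3)*5) = (-11 + 6*√(-12 + (4*5 - 4)))*(-64*(-3)*5) = (-11 + 6*√(-12 + (20 - 4)))*(192*5) = (-11 + 6*√(-12 + 16))*960 = (-11 + 6*√4)*960 = (-11 + 6*2)*960 = (-11 + 12)*960 = 1*960 = 960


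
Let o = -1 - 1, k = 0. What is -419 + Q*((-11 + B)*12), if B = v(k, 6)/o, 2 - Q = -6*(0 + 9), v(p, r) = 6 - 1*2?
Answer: -9155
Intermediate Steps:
v(p, r) = 4 (v(p, r) = 6 - 2 = 4)
o = -2
Q = 56 (Q = 2 - (-6)*(0 + 9) = 2 - (-6)*9 = 2 - 1*(-54) = 2 + 54 = 56)
B = -2 (B = 4/(-2) = 4*(-½) = -2)
-419 + Q*((-11 + B)*12) = -419 + 56*((-11 - 2)*12) = -419 + 56*(-13*12) = -419 + 56*(-156) = -419 - 8736 = -9155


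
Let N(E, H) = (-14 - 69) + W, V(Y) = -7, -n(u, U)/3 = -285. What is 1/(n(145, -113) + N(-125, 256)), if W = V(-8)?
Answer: 1/765 ≈ 0.0013072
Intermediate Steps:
n(u, U) = 855 (n(u, U) = -3*(-285) = 855)
W = -7
N(E, H) = -90 (N(E, H) = (-14 - 69) - 7 = -83 - 7 = -90)
1/(n(145, -113) + N(-125, 256)) = 1/(855 - 90) = 1/765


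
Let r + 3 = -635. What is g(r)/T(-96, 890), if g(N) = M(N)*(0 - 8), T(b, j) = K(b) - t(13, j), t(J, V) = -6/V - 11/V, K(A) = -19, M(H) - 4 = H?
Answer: -4514080/16893 ≈ -267.22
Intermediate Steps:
r = -638 (r = -3 - 635 = -638)
M(H) = 4 + H
t(J, V) = -17/V
T(b, j) = -19 + 17/j (T(b, j) = -19 - (-17)/j = -19 + 17/j)
g(N) = -32 - 8*N (g(N) = (4 + N)*(0 - 8) = (4 + N)*(-8) = -32 - 8*N)
g(r)/T(-96, 890) = (-32 - 8*(-638))/(-19 + 17/890) = (-32 + 5104)/(-19 + 17*(1/890)) = 5072/(-19 + 17/890) = 5072/(-16893/890) = 5072*(-890/16893) = -4514080/16893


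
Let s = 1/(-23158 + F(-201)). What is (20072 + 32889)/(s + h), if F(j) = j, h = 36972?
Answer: 1237115999/863628947 ≈ 1.4325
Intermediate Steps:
s = -1/23359 (s = 1/(-23158 - 201) = 1/(-23359) = -1/23359 ≈ -4.2810e-5)
(20072 + 32889)/(s + h) = (20072 + 32889)/(-1/23359 + 36972) = 52961/(863628947/23359) = 52961*(23359/863628947) = 1237115999/863628947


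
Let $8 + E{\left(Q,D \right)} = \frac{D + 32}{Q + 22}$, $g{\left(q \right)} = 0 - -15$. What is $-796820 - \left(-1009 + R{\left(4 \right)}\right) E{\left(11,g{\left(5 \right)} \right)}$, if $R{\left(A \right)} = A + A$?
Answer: $- \frac{2410207}{3} \approx -8.034 \cdot 10^{5}$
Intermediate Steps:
$R{\left(A \right)} = 2 A$
$g{\left(q \right)} = 15$ ($g{\left(q \right)} = 0 + 15 = 15$)
$E{\left(Q,D \right)} = -8 + \frac{32 + D}{22 + Q}$ ($E{\left(Q,D \right)} = -8 + \frac{D + 32}{Q + 22} = -8 + \frac{32 + D}{22 + Q}$)
$-796820 - \left(-1009 + R{\left(4 \right)}\right) E{\left(11,g{\left(5 \right)} \right)} = -796820 - \left(-1009 + 2 \cdot 4\right) \frac{-144 + 15 - 88}{22 + 11} = -796820 - \left(-1009 + 8\right) \frac{-144 + 15 - 88}{33} = -796820 - - 1001 \cdot \frac{1}{33} \left(-217\right) = -796820 - \left(-1001\right) \left(- \frac{217}{33}\right) = -796820 - \frac{19747}{3} = - \frac{2410207}{3}$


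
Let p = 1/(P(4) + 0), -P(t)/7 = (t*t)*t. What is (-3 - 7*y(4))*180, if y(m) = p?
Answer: -8595/16 ≈ -537.19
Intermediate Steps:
P(t) = -7*t³ (P(t) = -7*t*t*t = -7*t²*t = -7*t³)
p = -1/448 (p = 1/(-7*4³ + 0) = 1/(-7*64 + 0) = 1/(-448 + 0) = 1/(-448) = -1/448 ≈ -0.0022321)
y(m) = -1/448
(-3 - 7*y(4))*180 = (-3 - 7*(-1/448))*180 = (-3 + 1/64)*180 = -191/64*180 = -8595/16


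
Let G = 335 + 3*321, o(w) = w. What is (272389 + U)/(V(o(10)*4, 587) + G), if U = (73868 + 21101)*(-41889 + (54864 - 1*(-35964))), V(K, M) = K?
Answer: 2323980140/669 ≈ 3.4738e+6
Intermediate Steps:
G = 1298 (G = 335 + 963 = 1298)
U = 4647687891 (U = 94969*(-41889 + (54864 + 35964)) = 94969*(-41889 + 90828) = 94969*48939 = 4647687891)
(272389 + U)/(V(o(10)*4, 587) + G) = (272389 + 4647687891)/(10*4 + 1298) = 4647960280/(40 + 1298) = 4647960280/1338 = 4647960280*(1/1338) = 2323980140/669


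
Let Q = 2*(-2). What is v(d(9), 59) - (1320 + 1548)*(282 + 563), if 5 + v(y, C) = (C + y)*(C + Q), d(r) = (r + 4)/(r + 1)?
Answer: -4840297/2 ≈ -2.4201e+6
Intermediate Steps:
Q = -4
d(r) = (4 + r)/(1 + r)
v(y, C) = -5 + (-4 + C)*(C + y) (v(y, C) = -5 + (C + y)*(C - 4) = -5 + (C + y)*(-4 + C) = -5 + (-4 + C)*(C + y))
v(d(9), 59) - (1320 + 1548)*(282 + 563) = (-5 + 59² - 4*59 - 4*(4 + 9)/(1 + 9) + 59*((4 + 9)/(1 + 9))) - (1320 + 1548)*(282 + 563) = (-5 + 3481 - 236 - 4*13/10 + 59*(13/10)) - 2868*845 = (-5 + 3481 - 236 - 2*13/5 + 59*((⅒)*13)) - 1*2423460 = (-5 + 3481 - 236 - 4*13/10 + 59*(13/10)) - 2423460 = (-5 + 3481 - 236 - 26/5 + 767/10) - 2423460 = 6623/2 - 2423460 = -4840297/2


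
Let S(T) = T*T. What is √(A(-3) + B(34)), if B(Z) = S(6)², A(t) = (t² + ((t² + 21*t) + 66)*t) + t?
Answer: √1266 ≈ 35.581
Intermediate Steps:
S(T) = T²
A(t) = t + t² + t*(66 + t² + 21*t) (A(t) = (t² + (66 + t² + 21*t)*t) + t = (t² + t*(66 + t² + 21*t)) + t = t + t² + t*(66 + t² + 21*t))
B(Z) = 1296 (B(Z) = (6²)² = 36² = 1296)
√(A(-3) + B(34)) = √(-3*(67 + (-3)² + 22*(-3)) + 1296) = √(-3*(67 + 9 - 66) + 1296) = √(-3*10 + 1296) = √(-30 + 1296) = √1266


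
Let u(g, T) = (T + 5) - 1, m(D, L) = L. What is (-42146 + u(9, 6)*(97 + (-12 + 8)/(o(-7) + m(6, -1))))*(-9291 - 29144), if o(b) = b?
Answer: 1582407385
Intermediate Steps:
u(g, T) = 4 + T (u(g, T) = (5 + T) - 1 = 4 + T)
(-42146 + u(9, 6)*(97 + (-12 + 8)/(o(-7) + m(6, -1))))*(-9291 - 29144) = (-42146 + (4 + 6)*(97 + (-12 + 8)/(-7 - 1)))*(-9291 - 29144) = (-42146 + 10*(97 - 4/(-8)))*(-38435) = (-42146 + 10*(97 - 4*(-⅛)))*(-38435) = (-42146 + 10*(97 + ½))*(-38435) = (-42146 + 10*(195/2))*(-38435) = (-42146 + 975)*(-38435) = -41171*(-38435) = 1582407385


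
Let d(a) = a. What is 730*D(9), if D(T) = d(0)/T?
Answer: 0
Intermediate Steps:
D(T) = 0 (D(T) = 0/T = 0)
730*D(9) = 730*0 = 0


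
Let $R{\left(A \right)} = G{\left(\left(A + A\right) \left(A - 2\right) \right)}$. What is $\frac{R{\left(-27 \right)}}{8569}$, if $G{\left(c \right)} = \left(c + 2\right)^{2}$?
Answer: $\frac{2458624}{8569} \approx 286.92$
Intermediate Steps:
$G{\left(c \right)} = \left(2 + c\right)^{2}$
$R{\left(A \right)} = \left(2 + 2 A \left(-2 + A\right)\right)^{2}$ ($R{\left(A \right)} = \left(2 + \left(A + A\right) \left(A - 2\right)\right)^{2} = \left(2 + 2 A \left(-2 + A\right)\right)^{2}$)
$\frac{R{\left(-27 \right)}}{8569} = \frac{4 \left(1 - 27 \left(-2 - 27\right)\right)^{2}}{8569} = 4 \left(1 - -783\right)^{2} \cdot \frac{1}{8569} = 4 \left(1 + 783\right)^{2} \cdot \frac{1}{8569} = 4 \cdot 784^{2} \cdot \frac{1}{8569} = 4 \cdot 614656 \cdot \frac{1}{8569} = 2458624 \cdot \frac{1}{8569} = \frac{2458624}{8569}$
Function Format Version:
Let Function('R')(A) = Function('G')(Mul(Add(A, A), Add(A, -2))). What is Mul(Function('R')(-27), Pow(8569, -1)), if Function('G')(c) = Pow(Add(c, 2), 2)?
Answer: Rational(2458624, 8569) ≈ 286.92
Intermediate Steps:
Function('G')(c) = Pow(Add(2, c), 2)
Function('R')(A) = Pow(Add(2, Mul(2, A, Add(-2, A))), 2) (Function('R')(A) = Pow(Add(2, Mul(Add(A, A), Add(A, -2))), 2) = Pow(Add(2, Mul(Mul(2, A), Add(-2, A))), 2) = Pow(Add(2, Mul(2, A, Add(-2, A))), 2))
Mul(Function('R')(-27), Pow(8569, -1)) = Mul(Mul(4, Pow(Add(1, Mul(-27, Add(-2, -27))), 2)), Pow(8569, -1)) = Mul(Mul(4, Pow(Add(1, Mul(-27, -29)), 2)), Rational(1, 8569)) = Mul(Mul(4, Pow(Add(1, 783), 2)), Rational(1, 8569)) = Mul(Mul(4, Pow(784, 2)), Rational(1, 8569)) = Mul(Mul(4, 614656), Rational(1, 8569)) = Mul(2458624, Rational(1, 8569)) = Rational(2458624, 8569)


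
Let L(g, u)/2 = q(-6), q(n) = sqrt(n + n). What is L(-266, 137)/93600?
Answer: I*sqrt(3)/23400 ≈ 7.4019e-5*I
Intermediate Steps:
q(n) = sqrt(2)*sqrt(n) (q(n) = sqrt(2*n) = sqrt(2)*sqrt(n))
L(g, u) = 4*I*sqrt(3) (L(g, u) = 2*(sqrt(2)*sqrt(-6)) = 2*(sqrt(2)*(I*sqrt(6))) = 2*(2*I*sqrt(3)) = 4*I*sqrt(3))
L(-266, 137)/93600 = (4*I*sqrt(3))/93600 = (4*I*sqrt(3))*(1/93600) = I*sqrt(3)/23400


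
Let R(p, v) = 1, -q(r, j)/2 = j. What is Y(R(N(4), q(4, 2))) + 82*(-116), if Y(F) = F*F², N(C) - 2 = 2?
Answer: -9511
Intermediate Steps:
q(r, j) = -2*j
N(C) = 4 (N(C) = 2 + 2 = 4)
Y(F) = F³
Y(R(N(4), q(4, 2))) + 82*(-116) = 1³ + 82*(-116) = 1 - 9512 = -9511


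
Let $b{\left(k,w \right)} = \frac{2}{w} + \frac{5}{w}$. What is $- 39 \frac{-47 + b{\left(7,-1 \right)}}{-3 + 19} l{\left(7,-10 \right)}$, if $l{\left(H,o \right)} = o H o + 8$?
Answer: $\frac{186381}{2} \approx 93191.0$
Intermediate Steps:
$b{\left(k,w \right)} = \frac{7}{w}$
$l{\left(H,o \right)} = 8 + H o^{2}$ ($l{\left(H,o \right)} = H o o + 8 = H o^{2} + 8 = 8 + H o^{2}$)
$- 39 \frac{-47 + b{\left(7,-1 \right)}}{-3 + 19} l{\left(7,-10 \right)} = - 39 \frac{-47 + \frac{7}{-1}}{-3 + 19} \left(8 + 7 \left(-10\right)^{2}\right) = - 39 \frac{-47 + 7 \left(-1\right)}{16} \left(8 + 7 \cdot 100\right) = - 39 \left(-47 - 7\right) \frac{1}{16} \left(8 + 700\right) = - 39 \left(\left(-54\right) \frac{1}{16}\right) 708 = \left(-39\right) \left(- \frac{27}{8}\right) 708 = \frac{1053}{8} \cdot 708 = \frac{186381}{2}$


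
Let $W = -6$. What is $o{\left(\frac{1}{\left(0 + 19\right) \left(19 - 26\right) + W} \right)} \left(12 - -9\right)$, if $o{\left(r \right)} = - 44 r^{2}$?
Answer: $- \frac{924}{19321} \approx -0.047824$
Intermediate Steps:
$o{\left(\frac{1}{\left(0 + 19\right) \left(19 - 26\right) + W} \right)} \left(12 - -9\right) = - 44 \left(\frac{1}{\left(0 + 19\right) \left(19 - 26\right) - 6}\right)^{2} \left(12 - -9\right) = - 44 \left(\frac{1}{19 \left(-7\right) - 6}\right)^{2} \left(12 + 9\right) = - 44 \left(\frac{1}{-133 - 6}\right)^{2} \cdot 21 = - 44 \left(\frac{1}{-139}\right)^{2} \cdot 21 = - 44 \left(- \frac{1}{139}\right)^{2} \cdot 21 = \left(-44\right) \frac{1}{19321} \cdot 21 = \left(- \frac{44}{19321}\right) 21 = - \frac{924}{19321}$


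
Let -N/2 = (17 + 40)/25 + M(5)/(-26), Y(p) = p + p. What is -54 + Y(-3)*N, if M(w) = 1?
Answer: -8808/325 ≈ -27.102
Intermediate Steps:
Y(p) = 2*p
N = -1457/325 (N = -2*((17 + 40)/25 + 1/(-26)) = -2*(57*(1/25) + 1*(-1/26)) = -2*(57/25 - 1/26) = -2*1457/650 = -1457/325 ≈ -4.4831)
-54 + Y(-3)*N = -54 + (2*(-3))*(-1457/325) = -54 - 6*(-1457/325) = -54 + 8742/325 = -8808/325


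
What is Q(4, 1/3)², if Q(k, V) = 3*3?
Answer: 81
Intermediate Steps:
Q(k, V) = 9
Q(4, 1/3)² = 9² = 81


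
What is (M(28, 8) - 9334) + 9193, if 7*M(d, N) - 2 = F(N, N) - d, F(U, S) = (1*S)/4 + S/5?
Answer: -721/5 ≈ -144.20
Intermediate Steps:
F(U, S) = 9*S/20 (F(U, S) = S*(1/4) + S*(1/5) = S/4 + S/5 = 9*S/20)
M(d, N) = 2/7 - d/7 + 9*N/140 (M(d, N) = 2/7 + (9*N/20 - d)/7 = 2/7 + (-d + 9*N/20)/7 = 2/7 + (-d/7 + 9*N/140) = 2/7 - d/7 + 9*N/140)
(M(28, 8) - 9334) + 9193 = ((2/7 - 1/7*28 + (9/140)*8) - 9334) + 9193 = ((2/7 - 4 + 18/35) - 9334) + 9193 = (-16/5 - 9334) + 9193 = -46686/5 + 9193 = -721/5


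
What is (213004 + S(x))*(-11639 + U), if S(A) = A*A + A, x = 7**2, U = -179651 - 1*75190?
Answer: -57414181920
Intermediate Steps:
U = -254841 (U = -179651 - 75190 = -254841)
x = 49
S(A) = A + A**2 (S(A) = A**2 + A = A + A**2)
(213004 + S(x))*(-11639 + U) = (213004 + 49*(1 + 49))*(-11639 - 254841) = (213004 + 49*50)*(-266480) = (213004 + 2450)*(-266480) = 215454*(-266480) = -57414181920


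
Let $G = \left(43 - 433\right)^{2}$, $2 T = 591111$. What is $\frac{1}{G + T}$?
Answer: $\frac{2}{895311} \approx 2.2339 \cdot 10^{-6}$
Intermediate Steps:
$T = \frac{591111}{2}$ ($T = \frac{1}{2} \cdot 591111 = \frac{591111}{2} \approx 2.9556 \cdot 10^{5}$)
$G = 152100$ ($G = \left(-390\right)^{2} = 152100$)
$\frac{1}{G + T} = \frac{1}{152100 + \frac{591111}{2}} = \frac{1}{\frac{895311}{2}} = \frac{2}{895311}$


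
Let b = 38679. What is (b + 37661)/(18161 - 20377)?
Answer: -19085/554 ≈ -34.449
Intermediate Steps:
(b + 37661)/(18161 - 20377) = (38679 + 37661)/(18161 - 20377) = 76340/(-2216) = 76340*(-1/2216) = -19085/554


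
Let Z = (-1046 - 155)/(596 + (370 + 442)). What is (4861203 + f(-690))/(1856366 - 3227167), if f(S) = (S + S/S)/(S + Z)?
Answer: -4728595213475/1333406919521 ≈ -3.5462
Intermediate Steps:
Z = -1201/1408 (Z = -1201/(596 + 812) = -1201/1408 ≈ -0.85298)
f(S) = (1 + S)/(-1201/1408 + S) (f(S) = (S + S/S)/(S - 1201/1408) = (S + 1)/(-1201/1408 + S) = (1 + S)/(-1201/1408 + S))
(4861203 + f(-690))/(1856366 - 3227167) = (4861203 + 1408*(1 - 690)/(-1201 + 1408*(-690)))/(1856366 - 3227167) = (4861203 + 1408*(-689)/(-1201 - 971520))/(-1370801) = (4861203 + 1408*(-689)/(-972721))*(-1/1370801) = (4861203 + 1408*(-1/972721)*(-689))*(-1/1370801) = (4861203 + 970112/972721)*(-1/1370801) = (4728595213475/972721)*(-1/1370801) = -4728595213475/1333406919521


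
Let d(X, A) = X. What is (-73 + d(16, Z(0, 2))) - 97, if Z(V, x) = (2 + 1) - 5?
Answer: -154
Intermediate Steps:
Z(V, x) = -2 (Z(V, x) = 3 - 5 = -2)
(-73 + d(16, Z(0, 2))) - 97 = (-73 + 16) - 97 = -57 - 97 = -154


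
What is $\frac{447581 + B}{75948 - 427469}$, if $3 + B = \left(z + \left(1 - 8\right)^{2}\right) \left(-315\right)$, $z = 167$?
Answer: $- \frac{379538}{351521} \approx -1.0797$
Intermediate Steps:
$B = -68043$ ($B = -3 + \left(167 + \left(1 - 8\right)^{2}\right) \left(-315\right) = -3 + \left(167 + \left(-7\right)^{2}\right) \left(-315\right) = -3 + \left(167 + 49\right) \left(-315\right) = -3 + 216 \left(-315\right) = -3 - 68040 = -68043$)
$\frac{447581 + B}{75948 - 427469} = \frac{447581 - 68043}{75948 - 427469} = \frac{379538}{-351521} = 379538 \left(- \frac{1}{351521}\right) = - \frac{379538}{351521}$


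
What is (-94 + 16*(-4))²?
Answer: 24964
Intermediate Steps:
(-94 + 16*(-4))² = (-94 - 64)² = (-158)² = 24964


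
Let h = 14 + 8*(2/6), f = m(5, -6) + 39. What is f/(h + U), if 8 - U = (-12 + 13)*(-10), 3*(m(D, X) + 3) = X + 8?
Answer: 55/52 ≈ 1.0577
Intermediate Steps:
m(D, X) = -⅓ + X/3 (m(D, X) = -3 + (X + 8)/3 = -3 + (8 + X)/3 = -3 + (8/3 + X/3) = -⅓ + X/3)
f = 110/3 (f = (-⅓ + (⅓)*(-6)) + 39 = (-⅓ - 2) + 39 = -7/3 + 39 = 110/3 ≈ 36.667)
U = 18 (U = 8 - (-12 + 13)*(-10) = 8 - (-10) = 8 - 1*(-10) = 8 + 10 = 18)
h = 50/3 (h = 14 + 8*(2*(⅙)) = 14 + 8*(⅓) = 14 + 8/3 = 50/3 ≈ 16.667)
f/(h + U) = 110/(3*(50/3 + 18)) = 110/(3*(104/3)) = (110/3)*(3/104) = 55/52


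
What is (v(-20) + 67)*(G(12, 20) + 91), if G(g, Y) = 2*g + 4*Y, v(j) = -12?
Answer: 10725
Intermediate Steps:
(v(-20) + 67)*(G(12, 20) + 91) = (-12 + 67)*((2*12 + 4*20) + 91) = 55*((24 + 80) + 91) = 55*(104 + 91) = 55*195 = 10725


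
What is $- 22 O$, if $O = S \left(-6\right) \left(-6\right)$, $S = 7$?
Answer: $-5544$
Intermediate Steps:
$O = 252$ ($O = 7 \left(-6\right) \left(-6\right) = \left(-42\right) \left(-6\right) = 252$)
$- 22 O = \left(-22\right) 252 = -5544$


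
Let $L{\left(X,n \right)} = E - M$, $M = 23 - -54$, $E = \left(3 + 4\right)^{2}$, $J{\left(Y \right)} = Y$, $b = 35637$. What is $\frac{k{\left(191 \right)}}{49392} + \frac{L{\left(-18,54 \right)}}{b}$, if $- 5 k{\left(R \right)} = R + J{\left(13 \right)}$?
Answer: $- \frac{18763}{11641420} \approx -0.0016117$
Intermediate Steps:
$E = 49$ ($E = 7^{2} = 49$)
$M = 77$ ($M = 23 + 54 = 77$)
$L{\left(X,n \right)} = -28$ ($L{\left(X,n \right)} = 49 - 77 = -28$)
$k{\left(R \right)} = - \frac{13}{5} - \frac{R}{5}$ ($k{\left(R \right)} = - \frac{R + 13}{5} = - \frac{13 + R}{5} = - \frac{13}{5} - \frac{R}{5}$)
$\frac{k{\left(191 \right)}}{49392} + \frac{L{\left(-18,54 \right)}}{b} = \frac{- \frac{13}{5} - \frac{191}{5}}{49392} - \frac{28}{35637} = \left(- \frac{13}{5} - \frac{191}{5}\right) \frac{1}{49392} - \frac{4}{5091} = \left(- \frac{204}{5}\right) \frac{1}{49392} - \frac{4}{5091} = - \frac{17}{20580} - \frac{4}{5091} = - \frac{18763}{11641420}$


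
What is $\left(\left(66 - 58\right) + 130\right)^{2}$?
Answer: $19044$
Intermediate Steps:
$\left(\left(66 - 58\right) + 130\right)^{2} = \left(8 + 130\right)^{2} = 138^{2} = 19044$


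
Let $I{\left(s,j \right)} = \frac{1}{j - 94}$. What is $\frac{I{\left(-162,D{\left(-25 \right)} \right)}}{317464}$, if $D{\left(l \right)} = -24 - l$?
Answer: $- \frac{1}{29524152} \approx -3.3871 \cdot 10^{-8}$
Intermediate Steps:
$I{\left(s,j \right)} = \frac{1}{-94 + j}$
$\frac{I{\left(-162,D{\left(-25 \right)} \right)}}{317464} = \frac{1}{\left(-94 - -1\right) 317464} = \frac{1}{-94 + \left(-24 + 25\right)} \frac{1}{317464} = \frac{1}{-94 + 1} \cdot \frac{1}{317464} = \frac{1}{-93} \cdot \frac{1}{317464} = \left(- \frac{1}{93}\right) \frac{1}{317464} = - \frac{1}{29524152}$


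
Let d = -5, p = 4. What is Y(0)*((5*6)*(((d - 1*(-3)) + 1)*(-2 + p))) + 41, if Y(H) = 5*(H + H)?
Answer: 41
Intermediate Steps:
Y(H) = 10*H (Y(H) = 5*(2*H) = 10*H)
Y(0)*((5*6)*(((d - 1*(-3)) + 1)*(-2 + p))) + 41 = (10*0)*((5*6)*(((-5 - 1*(-3)) + 1)*(-2 + 4))) + 41 = 0*(30*(((-5 + 3) + 1)*2)) + 41 = 0*(30*((-2 + 1)*2)) + 41 = 0*(30*(-1*2)) + 41 = 0*(30*(-2)) + 41 = 0*(-60) + 41 = 0 + 41 = 41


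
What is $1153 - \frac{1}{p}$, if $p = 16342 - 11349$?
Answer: $\frac{5756928}{4993} \approx 1153.0$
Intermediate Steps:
$p = 4993$ ($p = 16342 - 11349 = 4993$)
$1153 - \frac{1}{p} = 1153 - \frac{1}{4993} = \frac{5756928}{4993}$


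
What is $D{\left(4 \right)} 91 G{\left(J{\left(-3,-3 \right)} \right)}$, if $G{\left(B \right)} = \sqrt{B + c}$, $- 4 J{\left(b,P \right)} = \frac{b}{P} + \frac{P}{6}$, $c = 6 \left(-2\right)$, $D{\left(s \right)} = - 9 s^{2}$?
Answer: $- 3276 i \sqrt{194} \approx - 45629.0 i$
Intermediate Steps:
$c = -12$
$J{\left(b,P \right)} = - \frac{P}{24} - \frac{b}{4 P}$ ($J{\left(b,P \right)} = - \frac{\frac{b}{P} + \frac{P}{6}}{4} = - \frac{\frac{P}{6} + \frac{b}{P}}{4} = - \frac{P}{24} - \frac{b}{4 P}$)
$G{\left(B \right)} = \sqrt{-12 + B}$ ($G{\left(B \right)} = \sqrt{B - 12} = \sqrt{-12 + B}$)
$D{\left(4 \right)} 91 G{\left(J{\left(-3,-3 \right)} \right)} = - 9 \cdot 4^{2} \cdot 91 \sqrt{-12 - \left(- \frac{1}{8} - \frac{3}{4 \left(-3\right)}\right)} = \left(-9\right) 16 \cdot 91 \sqrt{-12 + \left(\frac{1}{8} - \left(- \frac{3}{4}\right) \left(- \frac{1}{3}\right)\right)} = \left(-144\right) 91 \sqrt{-12 + \left(\frac{1}{8} - \frac{1}{4}\right)} = - 13104 \sqrt{-12 - \frac{1}{8}} = - 13104 \sqrt{- \frac{97}{8}} = - 13104 \frac{i \sqrt{194}}{4} = - 3276 i \sqrt{194}$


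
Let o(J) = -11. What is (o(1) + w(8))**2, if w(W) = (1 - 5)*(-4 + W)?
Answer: 729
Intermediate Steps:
w(W) = 16 - 4*W (w(W) = -4*(-4 + W) = 16 - 4*W)
(o(1) + w(8))**2 = (-11 + (16 - 4*8))**2 = (-11 + (16 - 32))**2 = (-11 - 16)**2 = (-27)**2 = 729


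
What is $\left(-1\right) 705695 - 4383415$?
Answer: $-5089110$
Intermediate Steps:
$\left(-1\right) 705695 - 4383415 = -705695 - 4383415 = -5089110$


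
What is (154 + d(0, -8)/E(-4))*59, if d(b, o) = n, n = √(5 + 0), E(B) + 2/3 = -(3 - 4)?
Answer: 9086 + 177*√5 ≈ 9481.8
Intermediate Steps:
E(B) = ⅓ (E(B) = -⅔ - (3 - 4) = -⅔ - 1*(-1) = -⅔ + 1 = ⅓)
n = √5 ≈ 2.2361
d(b, o) = √5
(154 + d(0, -8)/E(-4))*59 = (154 + √5/(⅓))*59 = (154 + √5*3)*59 = (154 + 3*√5)*59 = 9086 + 177*√5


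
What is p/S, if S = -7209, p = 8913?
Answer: -2971/2403 ≈ -1.2364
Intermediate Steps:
p/S = 8913/(-7209) = 8913*(-1/7209) = -2971/2403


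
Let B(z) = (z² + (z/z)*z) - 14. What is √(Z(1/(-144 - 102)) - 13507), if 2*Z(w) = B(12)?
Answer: 2*I*√3359 ≈ 115.91*I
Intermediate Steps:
B(z) = -14 + z + z² (B(z) = (z² + 1*z) - 14 = (z² + z) - 14 = (z + z²) - 14 = -14 + z + z²)
Z(w) = 71 (Z(w) = (-14 + 12 + 12²)/2 = (-14 + 12 + 144)/2 = (½)*142 = 71)
√(Z(1/(-144 - 102)) - 13507) = √(71 - 13507) = √(-13436) = 2*I*√3359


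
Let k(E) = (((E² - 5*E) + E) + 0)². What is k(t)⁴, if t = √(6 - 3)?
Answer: 47227617 - 27234144*√3 ≈ 56696.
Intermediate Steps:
t = √3 ≈ 1.7320
k(E) = (E² - 4*E)² (k(E) = ((E² - 4*E) + 0)² = (E² - 4*E)²)
k(t)⁴ = ((√3)²*(-4 + √3)²)⁴ = (3*(-4 + √3)²)⁴ = 81*(-4 + √3)⁸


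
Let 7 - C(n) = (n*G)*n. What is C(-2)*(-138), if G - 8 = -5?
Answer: 690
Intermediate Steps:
G = 3 (G = 8 - 5 = 3)
C(n) = 7 - 3*n² (C(n) = 7 - n*3*n = 7 - 3*n*n = 7 - 3*n²)
C(-2)*(-138) = (7 - 3*(-2)²)*(-138) = (7 - 3*4)*(-138) = (7 - 12)*(-138) = -5*(-138) = 690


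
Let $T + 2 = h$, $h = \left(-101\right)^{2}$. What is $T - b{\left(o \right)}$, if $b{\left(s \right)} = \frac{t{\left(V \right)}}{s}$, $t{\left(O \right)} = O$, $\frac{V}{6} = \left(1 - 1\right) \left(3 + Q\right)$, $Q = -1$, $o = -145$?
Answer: $10199$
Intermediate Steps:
$h = 10201$
$V = 0$ ($V = 6 \left(1 - 1\right) \left(3 - 1\right) = 6 \cdot 0 \cdot 2 = 6 \cdot 0 = 0$)
$T = 10199$ ($T = -2 + 10201 = 10199$)
$b{\left(s \right)} = 0$ ($b{\left(s \right)} = \frac{0}{s} = 0$)
$T - b{\left(o \right)} = 10199 - 0 = 10199 + 0 = 10199$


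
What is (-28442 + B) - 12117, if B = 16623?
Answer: -23936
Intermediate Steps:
(-28442 + B) - 12117 = (-28442 + 16623) - 12117 = -11819 - 12117 = -23936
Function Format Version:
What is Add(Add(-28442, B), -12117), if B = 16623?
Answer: -23936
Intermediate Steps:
Add(Add(-28442, B), -12117) = Add(Add(-28442, 16623), -12117) = Add(-11819, -12117) = -23936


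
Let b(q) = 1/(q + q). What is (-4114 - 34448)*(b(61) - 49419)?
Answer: 116247404877/61 ≈ 1.9057e+9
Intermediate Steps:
b(q) = 1/(2*q)
(-4114 - 34448)*(b(61) - 49419) = (-4114 - 34448)*((½)/61 - 49419) = -38562*((½)*(1/61) - 49419) = -38562*(1/122 - 49419) = -38562*(-6029117/122) = 116247404877/61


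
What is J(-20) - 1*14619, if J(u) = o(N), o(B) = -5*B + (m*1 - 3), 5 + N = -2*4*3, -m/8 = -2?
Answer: -14461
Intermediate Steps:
m = 16 (m = -8*(-2) = 16)
N = -29 (N = -5 - 2*4*3 = -5 - 8*3 = -5 - 24 = -29)
o(B) = 13 - 5*B (o(B) = -5*B + (16*1 - 3) = -5*B + (16 - 3) = -5*B + 13 = 13 - 5*B)
J(u) = 158 (J(u) = 13 - 5*(-29) = 13 + 145 = 158)
J(-20) - 1*14619 = 158 - 1*14619 = 158 - 14619 = -14461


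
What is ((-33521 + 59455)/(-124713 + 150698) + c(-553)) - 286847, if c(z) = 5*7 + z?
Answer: -7467153591/25985 ≈ -2.8736e+5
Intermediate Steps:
c(z) = 35 + z
((-33521 + 59455)/(-124713 + 150698) + c(-553)) - 286847 = ((-33521 + 59455)/(-124713 + 150698) + (35 - 553)) - 286847 = (25934/25985 - 518) - 286847 = -13434296/25985 - 286847 = -7467153591/25985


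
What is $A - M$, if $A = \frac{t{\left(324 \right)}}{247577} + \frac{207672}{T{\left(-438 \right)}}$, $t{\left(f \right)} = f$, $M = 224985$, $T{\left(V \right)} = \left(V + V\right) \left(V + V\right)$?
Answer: $- \frac{1780985181501673}{7916026998} \approx -2.2498 \cdot 10^{5}$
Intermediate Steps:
$T{\left(V \right)} = 4 V^{2}$ ($T{\left(V \right)} = 2 V 2 V = 4 V^{2}$)
$A = \frac{2152643357}{7916026998}$ ($A = \frac{324}{247577} + \frac{207672}{4 \left(-438\right)^{2}} = 324 \cdot \frac{1}{247577} + \frac{207672}{4 \cdot 191844} = \frac{324}{247577} + \frac{207672}{767376} = \frac{324}{247577} + 207672 \cdot \frac{1}{767376} = \frac{324}{247577} + \frac{8653}{31974} = \frac{2152643357}{7916026998} \approx 0.27193$)
$A - M = \frac{2152643357}{7916026998} - 224985 = - \frac{1780985181501673}{7916026998}$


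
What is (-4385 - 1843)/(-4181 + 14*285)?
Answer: 6228/191 ≈ 32.607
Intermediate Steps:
(-4385 - 1843)/(-4181 + 14*285) = -6228/(-4181 + 3990) = -6228/(-191) = -6228*(-1/191) = 6228/191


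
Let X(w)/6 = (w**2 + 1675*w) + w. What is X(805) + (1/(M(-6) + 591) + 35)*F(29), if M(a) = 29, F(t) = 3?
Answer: 7429667703/620 ≈ 1.1983e+7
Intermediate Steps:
X(w) = 6*w**2 + 10056*w (X(w) = 6*((w**2 + 1675*w) + w) = 6*(w**2 + 1676*w) = 6*w**2 + 10056*w)
X(805) + (1/(M(-6) + 591) + 35)*F(29) = 6*805*(1676 + 805) + (1/(29 + 591) + 35)*3 = 6*805*2481 + (1/620 + 35)*3 = 11983230 + (1/620 + 35)*3 = 11983230 + (21701/620)*3 = 11983230 + 65103/620 = 7429667703/620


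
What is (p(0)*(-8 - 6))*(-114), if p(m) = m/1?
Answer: 0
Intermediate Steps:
p(m) = m (p(m) = m*1 = m)
(p(0)*(-8 - 6))*(-114) = (0*(-8 - 6))*(-114) = (0*(-14))*(-114) = 0*(-114) = 0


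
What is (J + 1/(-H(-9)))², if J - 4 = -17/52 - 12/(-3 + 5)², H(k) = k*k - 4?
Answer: 6985449/16032016 ≈ 0.43572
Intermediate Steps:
H(k) = -4 + k² (H(k) = k² - 4 = -4 + k²)
J = 35/52 (J = 4 + (-17/52 - 12/(-3 + 5)²) = 4 + (-17*1/52 - 12/(2²)) = 4 + (-17/52 - 12/4) = 4 + (-17/52 - 12*¼) = 4 + (-17/52 - 3) = 4 - 173/52 = 35/52 ≈ 0.67308)
(J + 1/(-H(-9)))² = (35/52 + 1/(-(-4 + (-9)²)))² = (35/52 + 1/(-(-4 + 81)))² = (35/52 + 1/(-1*77))² = (35/52 + 1/(-77))² = (35/52 - 1/77)² = (2643/4004)² = 6985449/16032016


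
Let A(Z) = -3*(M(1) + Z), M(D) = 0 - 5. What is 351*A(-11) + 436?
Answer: 17284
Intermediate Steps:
M(D) = -5
A(Z) = 15 - 3*Z (A(Z) = -3*(-5 + Z) = 15 - 3*Z)
351*A(-11) + 436 = 351*(15 - 3*(-11)) + 436 = 351*(15 + 33) + 436 = 351*48 + 436 = 16848 + 436 = 17284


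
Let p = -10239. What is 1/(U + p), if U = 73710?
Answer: 1/63471 ≈ 1.5755e-5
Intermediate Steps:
1/(U + p) = 1/(73710 - 10239) = 1/63471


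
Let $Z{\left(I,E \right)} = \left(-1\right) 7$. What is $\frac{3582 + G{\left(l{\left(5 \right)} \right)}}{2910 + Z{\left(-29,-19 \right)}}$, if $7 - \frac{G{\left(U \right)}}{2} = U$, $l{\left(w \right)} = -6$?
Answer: $\frac{3608}{2903} \approx 1.2429$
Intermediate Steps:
$G{\left(U \right)} = 14 - 2 U$
$Z{\left(I,E \right)} = -7$
$\frac{3582 + G{\left(l{\left(5 \right)} \right)}}{2910 + Z{\left(-29,-19 \right)}} = \frac{3582 + \left(14 - -12\right)}{2910 - 7} = \frac{3582 + \left(14 + 12\right)}{2903} = \left(3582 + 26\right) \frac{1}{2903} = 3608 \cdot \frac{1}{2903} = \frac{3608}{2903}$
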